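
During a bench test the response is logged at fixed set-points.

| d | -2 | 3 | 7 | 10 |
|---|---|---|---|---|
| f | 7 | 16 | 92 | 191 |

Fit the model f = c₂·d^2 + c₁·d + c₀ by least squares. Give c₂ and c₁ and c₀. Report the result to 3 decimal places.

c₂ = 1.942, c₁ = -0.228, c₀ = -1.136

Normal-equation sums: Σd^2·d^2 = 12498, Σd^2·d = 1362, Σd^2 = 162, Σd·d = 162, Σd = 18, Σ1 = 4.
And Σd^2·f = 23780, Σd·f = 2588, Σf = 306.
MᵀM·[c₂, c₁, c₀]ᵀ = Mᵀf becomes [[12498, 1362, 162]; [1362, 162, 18]; [162, 18, 4]]·[c₂, c₁, c₀]ᵀ = [23780, 2588, 306]ᵀ.
Row-reducing yields c₂ = 6491/3342, c₁ = -761/3342, c₀ = -633/557.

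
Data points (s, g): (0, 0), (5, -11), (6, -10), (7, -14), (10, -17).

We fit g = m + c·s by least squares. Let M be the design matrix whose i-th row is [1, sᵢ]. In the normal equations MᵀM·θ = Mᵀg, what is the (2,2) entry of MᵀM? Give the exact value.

210

Row 2 ↔ basis s, column 2 ↔ basis s, so (MᵀM)_{2,2} = Σᵢ (s)·(s) = (0)·(0) + (5)·(5) + (6)·(6) + (7)·(7) + (10)·(10) = 210.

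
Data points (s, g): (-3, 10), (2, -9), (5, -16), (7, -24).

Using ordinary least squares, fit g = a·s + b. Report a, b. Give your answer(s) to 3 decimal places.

Compute the Gram sums: Σs·s = 87, Σs = 11, Σ1 = 4.
For Aᵀg: Σs·g = -296, Σg = -39.
AᵀA·[a, b]ᵀ = Aᵀg becomes [[87, 11]; [11, 4]]·[a, b]ᵀ = [-296, -39]ᵀ.
Determinant 87·4 − 11² = 227.
a = ((-296)·4 − 11·(-39))/227 = -755/227; b = (87·(-39) − 11·(-296))/227 = -137/227.

a = -3.326, b = -0.604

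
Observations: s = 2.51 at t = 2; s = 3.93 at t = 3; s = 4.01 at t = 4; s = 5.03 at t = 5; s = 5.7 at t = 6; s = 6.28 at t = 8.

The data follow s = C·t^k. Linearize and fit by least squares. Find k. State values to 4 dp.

k = 0.6492

With ln sᵢ as the transformed response and ln tᵢ as the regressor:
XᵀX = [[13.7340, 8.6587]; [8.6587, 6]], rhs = [13.6059, 8.8710]ᵀ  (here Σln t = 8.6587, Σ(ln t)² = 13.7340, Σln s = 8.8710, Σln t·ln s = 13.6059).
Solving (det = 7.4309): k = 0.64922, ln C = 0.54159.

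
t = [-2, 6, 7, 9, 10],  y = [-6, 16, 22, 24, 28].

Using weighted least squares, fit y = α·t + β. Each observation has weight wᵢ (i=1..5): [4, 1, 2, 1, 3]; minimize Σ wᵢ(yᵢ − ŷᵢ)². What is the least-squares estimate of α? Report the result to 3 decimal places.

α = 2.853

Compute the Gram sums: Σwᵢ·t·t = 531, Σwᵢ·t = 51, Σwᵢ·1 = 11.
Moment sums: Σwᵢ·t·y = 1508, Σwᵢ·y = 144.
So XᵀWX·[α, β]ᵀ = XᵀWy: [[531, 51]; [51, 11]]·[α, β]ᵀ = [1508, 144]ᵀ.
det = 531·11 − 51² = 3240.
α = (1508·11 − 51·144)/3240 = 2311/810; β = (531·144 − 51·1508)/3240 = -37/270.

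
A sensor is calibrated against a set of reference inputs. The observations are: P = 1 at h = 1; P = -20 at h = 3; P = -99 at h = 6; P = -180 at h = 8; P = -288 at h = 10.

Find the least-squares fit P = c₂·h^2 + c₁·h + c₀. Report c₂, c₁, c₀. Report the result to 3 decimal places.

Normal-equation sums: Σh^2·h^2 = 15474, Σh^2·h = 1756, Σh^2 = 210, Σh·h = 210, Σh = 28, Σ1 = 5.
For XᵀP: Σh^2·P = -44063, Σh·P = -4973, ΣP = -586.
XᵀX·[c₂, c₁, c₀]ᵀ = XᵀP becomes [[15474, 1756, 210]; [1756, 210, 28]; [210, 28, 5]]·[c₂, c₁, c₀]ᵀ = [-44063, -4973, -586]ᵀ.
Solving the 3×3 system (Gaussian elimination) gives c₂ = -134453/43982, c₁ = 67511/43982, c₀ = 57137/21991.

c₂ = -3.057, c₁ = 1.535, c₀ = 2.598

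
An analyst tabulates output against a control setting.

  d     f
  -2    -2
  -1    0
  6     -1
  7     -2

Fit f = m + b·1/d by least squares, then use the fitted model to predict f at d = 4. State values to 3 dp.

Entries of AᵀA: Σ1 = 4, Σ1/d = -25/21, Σ1/d·1/d = 1145/882.
Right-hand side: Σf = -5, Σ1/d·f = 23/42.
AᵀA·[m, b]ᵀ = Aᵀf becomes [[4, -25/21]; [-25/21, 1145/882]]·[m, b]ᵀ = [-5, 23/42]ᵀ.
Δ = 4·(1145/882) − (-25/21)² = 185/49.
m = ((-5)·(1145/882) − (-25/21)·(23/42))/(185/49) = -515/333; b = (4·(23/42) − (-25/21)·(-5))/(185/49) = -553/555.
At d = 4: f̂ = (-515/333)·(1) + (-553/555)·(1/4) = -11959/6660.

f̂ = -1.796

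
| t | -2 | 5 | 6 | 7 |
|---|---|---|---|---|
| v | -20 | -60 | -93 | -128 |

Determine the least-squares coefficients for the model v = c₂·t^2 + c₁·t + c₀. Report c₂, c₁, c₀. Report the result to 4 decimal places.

Setting ∂/∂c₂ … = 0 gives: 4338·c₂ + 676·c₁ + 114·c₀ = -11200;  676·c₂ + 114·c₁ + 16·c₀ = -1714;  114·c₂ + 16·c₁ + 4·c₀ = -301.
Inverting the 3×3 Gram matrix, [c₂, c₁, c₀]ᵀ = [-755/242, 194/55, -537/1210]ᵀ.

c₂ = -3.1198, c₁ = 3.5273, c₀ = -0.4438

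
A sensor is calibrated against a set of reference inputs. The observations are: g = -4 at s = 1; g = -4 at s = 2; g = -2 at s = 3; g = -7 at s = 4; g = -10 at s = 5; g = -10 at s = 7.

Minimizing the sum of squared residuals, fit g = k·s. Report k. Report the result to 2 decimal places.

Normal-equation sums: Σs·s = 104.
Moment sums: Σs·g = -166.
Normal equations: [[104]]·[k]ᵀ = [-166]ᵀ.
k = (-166)/104 = -1.59615.

k = -1.60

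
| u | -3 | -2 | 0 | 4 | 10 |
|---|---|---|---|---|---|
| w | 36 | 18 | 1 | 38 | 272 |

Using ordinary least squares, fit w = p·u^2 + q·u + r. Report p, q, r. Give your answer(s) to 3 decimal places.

p = 2.978, q = -2.674, r = 0.989

Sums needed: Σu^2·u^2 = 10353, Σu^2·u = 1029, Σu^2 = 129, Σu·u = 129, Σu = 9, Σ1 = 5.
For Xᵀw: Σu^2·w = 28204, Σu·w = 2728, Σw = 365.
Row-reducing yields p = 21713/7292, q = -58489/21876, r = 3607/3646.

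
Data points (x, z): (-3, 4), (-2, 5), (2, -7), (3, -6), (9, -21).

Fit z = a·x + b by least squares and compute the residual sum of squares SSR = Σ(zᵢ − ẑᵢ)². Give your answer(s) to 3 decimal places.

AᵀA·[a, b]ᵀ = Aᵀz reads: 107·a + 9·b = -243;  9·a + 5·b = -25.
Δ = 107·5 − 9² = 454.
a = ((-243)·5 − 9·(-25))/454 = -495/227; b = (107·(-25) − 9·(-243))/454 = -244/227.
Residuals: -333/227, 389/227, -355/227, 367/227, -68/227; SSR = 2324/227.

SSR = 10.238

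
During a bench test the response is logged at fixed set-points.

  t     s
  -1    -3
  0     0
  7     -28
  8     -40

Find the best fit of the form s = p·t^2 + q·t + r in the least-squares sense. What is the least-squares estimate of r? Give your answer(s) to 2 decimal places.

r = 0.24

Sums needed: Σt^2·t^2 = 6498, Σt^2·t = 854, Σt^2 = 114, Σt·t = 114, Σt = 14, Σ1 = 4.
Moment sums: Σt^2·s = -3935, Σt·s = -513, Σs = -71.
Normal equations: [[6498, 854, 114]; [854, 114, 14]; [114, 14, 4]]·[p, q, r]ᵀ = [-3935, -513, -71]ᵀ.
Solving the 3×3 system (Gaussian elimination) gives p = -15/16, q = 2593/1040, r = 63/260.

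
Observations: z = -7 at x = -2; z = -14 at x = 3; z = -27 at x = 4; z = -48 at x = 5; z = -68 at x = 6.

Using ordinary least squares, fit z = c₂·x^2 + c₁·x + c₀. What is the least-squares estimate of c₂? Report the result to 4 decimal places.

c₂ = -2.1064

Setting ∂/∂c₂ … = 0 gives: 2274·c₂ + 424·c₁ + 90·c₀ = -4234;  424·c₂ + 90·c₁ + 16·c₀ = -784;  90·c₂ + 16·c₁ + 5·c₀ = -164.
Row-reducing yields c₂ = -18113/8599, c₁ = 6044/8599, c₀ = 24646/8599.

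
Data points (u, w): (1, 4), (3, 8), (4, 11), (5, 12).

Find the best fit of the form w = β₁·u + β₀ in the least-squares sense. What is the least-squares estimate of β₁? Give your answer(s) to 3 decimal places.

Forming MᵀM = [[51, 13]; [13, 4]] and Mᵀw = [132, 35]ᵀ gives MᵀM·[β₁, β₀]ᵀ = Mᵀw.
det = 51·4 − 13² = 35.
β₁ = (132·4 − 13·35)/35 = 73/35; β₀ = (51·35 − 13·132)/35 = 69/35.

β₁ = 2.086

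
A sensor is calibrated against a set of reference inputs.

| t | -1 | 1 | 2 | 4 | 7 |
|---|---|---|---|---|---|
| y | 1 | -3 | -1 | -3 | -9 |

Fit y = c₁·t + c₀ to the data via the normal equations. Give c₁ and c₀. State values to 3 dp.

Sums needed: Σt·t = 71, Σt = 13, Σ1 = 5.
Moment sums: Σt·y = -81, Σy = -15.
Normal equations: [[71, 13]; [13, 5]]·[c₁, c₀]ᵀ = [-81, -15]ᵀ.
Δ = 71·5 − 13² = 186.
c₁ = ((-81)·5 − 13·(-15))/186 = -35/31; c₀ = (71·(-15) − 13·(-81))/186 = -2/31.

c₁ = -1.129, c₀ = -0.065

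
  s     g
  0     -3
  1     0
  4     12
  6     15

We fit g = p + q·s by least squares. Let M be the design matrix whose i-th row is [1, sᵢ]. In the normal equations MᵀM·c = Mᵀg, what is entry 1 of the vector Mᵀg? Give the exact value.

Entry 1 ↔ basis 1, so (Mᵀg)_{1} = Σᵢ gᵢ = (1)·(-3) + (1)·(0) + (1)·(12) + (1)·(15) = 24.

24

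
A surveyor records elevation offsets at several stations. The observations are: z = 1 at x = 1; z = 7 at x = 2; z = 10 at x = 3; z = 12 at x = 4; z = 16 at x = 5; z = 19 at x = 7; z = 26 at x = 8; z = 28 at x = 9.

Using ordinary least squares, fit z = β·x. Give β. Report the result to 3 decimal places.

β = 3.076

Forming MᵀM = [[249]] and Mᵀz = [766]ᵀ gives MᵀM·[β]ᵀ = Mᵀz.
Hence β = 766 / 249 ≈ 3.07631.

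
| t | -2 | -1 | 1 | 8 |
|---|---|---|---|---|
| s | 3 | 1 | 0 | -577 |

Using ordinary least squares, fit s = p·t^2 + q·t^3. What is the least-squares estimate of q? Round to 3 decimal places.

q = -0.992

Compute the Gram sums: Σt^2·t^2 = 4114, Σt^2·t^3 = 32736, Σt^3·t^3 = 262210.
Right-hand side: Σt^2·s = -36915, Σt^3·s = -295449.
So AᵀA·[p, q]ᵀ = Aᵀs: [[4114, 32736]; [32736, 262210]]·[p, q]ᵀ = [-36915, -295449]ᵀ.
Δ = 4114·262210 − 32736² = 7086244.
p = ((-36915)·262210 − 32736·(-295449))/7086244 = -3831843/3543122; q = (4114·(-295449) − 32736·(-36915))/7086244 = -319443/322102.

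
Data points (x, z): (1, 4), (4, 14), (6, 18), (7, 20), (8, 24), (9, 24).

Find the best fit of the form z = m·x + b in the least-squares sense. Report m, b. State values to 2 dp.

m = 2.55, b = 2.44

MᵀM·[m, b]ᵀ = Mᵀz reads: 247·m + 35·b = 716;  35·m + 6·b = 104.
Δ = 247·6 − 35² = 257.
m = (716·6 − 35·104)/257 = 656/257; b = (247·104 − 35·716)/257 = 628/257.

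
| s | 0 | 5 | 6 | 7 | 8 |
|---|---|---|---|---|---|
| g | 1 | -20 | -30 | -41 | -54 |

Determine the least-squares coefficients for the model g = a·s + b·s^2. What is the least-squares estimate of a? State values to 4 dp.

a = 0.4732

Compute the Gram sums: Σs·s = 174, Σs·s^2 = 1196, Σs^2·s^2 = 8418.
Right-hand side: Σs·g = -999, Σs^2·g = -7045.
XᵀX·[a, b]ᵀ = Xᵀg becomes [[174, 1196]; [1196, 8418]]·[a, b]ᵀ = [-999, -7045]ᵀ.
det = 174·8418 − 1196² = 34316.
a = ((-999)·8418 − 1196·(-7045))/34316 = 353/746; b = (174·(-7045) − 1196·(-999))/34316 = -15513/17158.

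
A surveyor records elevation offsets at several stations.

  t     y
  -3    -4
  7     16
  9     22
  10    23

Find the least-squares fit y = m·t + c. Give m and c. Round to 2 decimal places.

m = 2.10, c = 2.17

Normal-equation sums: Σt·t = 239, Σt = 23, Σ1 = 4.
Right-hand side: Σt·y = 552, Σy = 57.
MᵀM·[m, c]ᵀ = Mᵀy becomes [[239, 23]; [23, 4]]·[m, c]ᵀ = [552, 57]ᵀ.
det = 239·4 − 23² = 427.
m = (552·4 − 23·57)/427 = 897/427; c = (239·57 − 23·552)/427 = 927/427.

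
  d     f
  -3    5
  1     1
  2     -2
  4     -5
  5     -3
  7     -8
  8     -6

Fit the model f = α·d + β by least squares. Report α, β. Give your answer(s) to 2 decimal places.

α = -1.11, β = 1.24

Sums needed: Σd·d = 168, Σd = 24, Σ1 = 7.
Right-hand side: Σd·f = -157, Σf = -18.
So XᵀX·[α, β]ᵀ = Xᵀf: [[168, 24]; [24, 7]]·[α, β]ᵀ = [-157, -18]ᵀ.
det = 168·7 − 24² = 600.
α = ((-157)·7 − 24·(-18))/600 = -667/600; β = (168·(-18) − 24·(-157))/600 = 31/25.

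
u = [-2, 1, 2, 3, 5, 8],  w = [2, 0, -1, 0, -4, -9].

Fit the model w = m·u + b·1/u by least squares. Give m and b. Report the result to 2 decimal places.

With design matrix M, MᵀM = [[107, 6]; [6, 24001/14400]] and Mᵀw = [-98, -137/40]ᵀ.
Determinant 107·(24001/14400) − 6² = 2049707/14400.
m = ((-98)·(24001/14400) − 6·(-137/40))/(2049707/14400) = -2056178/2049707; b = (107·(-137/40) − 6·(-98))/(2049707/14400) = 3189960/2049707.

m = -1.00, b = 1.56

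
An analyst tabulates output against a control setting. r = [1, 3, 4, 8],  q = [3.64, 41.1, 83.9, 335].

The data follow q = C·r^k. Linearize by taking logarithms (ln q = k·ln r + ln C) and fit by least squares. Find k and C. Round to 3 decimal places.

k = 2.187, C = 3.732

Linearized form: ln q = k·ln r + ln C. From the 4 transformed points,
Over the data: Σln r = 4.5643, Σ(ln r)² = 7.4528, Σln q = 15.2517, Σln r·ln q = 22.3134.
Normal system: [[7.4528, 4.5643]; [4.5643, 4]]·[k, ln C]ᵀ = [22.3134, 15.2517]ᵀ.
Slope k = (n·Σln r·ln q − Σln r·Σln q)/(n·Σ(ln r)² − (Σln r)²) = (4·22.3134 − 4.5643·15.2517)/8.9781 = 2.18746; ln C = (Σln q − k·Σln r)/n = 1.31686, so C = exp(1.31686) = 3.73168.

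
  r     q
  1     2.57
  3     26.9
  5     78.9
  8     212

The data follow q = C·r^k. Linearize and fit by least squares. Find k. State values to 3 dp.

Taking logs, ln q = k·ln r + ln C, so regress ln q on ln r.
XᵀX = [[8.1213, 4.7875]; [4.7875, 4]], rhs = [21.7858, 13.9608]ᵀ  (here Σln r = 4.7875, Σ(ln r)² = 8.1213, Σln q = 13.9608, Σln r·ln q = 21.7858).
Solving (det = 9.5652): k = 2.12290, ln C = 0.94935.

k = 2.123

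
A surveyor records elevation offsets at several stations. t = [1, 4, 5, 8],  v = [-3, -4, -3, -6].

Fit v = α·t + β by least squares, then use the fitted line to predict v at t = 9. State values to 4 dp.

v̂ = -5.8000

Entries of XᵀX: Σt·t = 106, Σt = 18, Σ1 = 4.
And Σt·v = -82, Σv = -16.
Normal equations: [[106, 18]; [18, 4]]·[α, β]ᵀ = [-82, -16]ᵀ.
Δ = 106·4 − 18² = 100.
α = ((-82)·4 − 18·(-16))/100 = -2/5; β = (106·(-16) − 18·(-82))/100 = -11/5.
At t = 9: v̂ = (-2/5)·(9) + (-11/5)·(1) = -29/5.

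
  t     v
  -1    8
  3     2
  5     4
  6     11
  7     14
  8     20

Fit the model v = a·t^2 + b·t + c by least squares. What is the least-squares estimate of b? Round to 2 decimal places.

b = -2.75

Sums needed: Σt^2·t^2 = 8500, Σt^2·t = 1222, Σt^2 = 184, Σt·t = 184, Σt = 28, Σ1 = 6.
Right-hand side: Σt^2·v = 2488, Σt·v = 342, Σv = 59.
So AᵀA·[a, b, c]ᵀ = Aᵀv: [[8500, 1222, 184]; [1222, 184, 28]; [184, 28, 6]]·[a, b, c]ᵀ = [2488, 342, 59]ᵀ.
Inverting the 3×3 Gram matrix, [a, b, c]ᵀ = [1796/3057, -8414/3057, 9499/2038]ᵀ.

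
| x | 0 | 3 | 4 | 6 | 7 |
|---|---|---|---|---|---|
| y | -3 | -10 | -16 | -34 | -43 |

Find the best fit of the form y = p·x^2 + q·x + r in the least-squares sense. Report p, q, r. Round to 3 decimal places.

Entries of AᵀA: Σx^2·x^2 = 4034, Σx^2·x = 650, Σx^2 = 110, Σx·x = 110, Σx = 20, Σ1 = 5.
Right-hand side: Σx^2·y = -3677, Σx·y = -599, Σy = -106.
Row-reducing yields p = -5/6, q = 0, r = -43/15.

p = -0.833, q = 0.000, r = -2.867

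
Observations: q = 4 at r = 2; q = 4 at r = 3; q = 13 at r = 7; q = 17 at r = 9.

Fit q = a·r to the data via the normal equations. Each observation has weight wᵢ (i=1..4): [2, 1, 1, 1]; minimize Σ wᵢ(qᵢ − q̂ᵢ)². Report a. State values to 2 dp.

The normal equations are: 147·a = 272.
(Σwᵢ·r·r = 147, Σwᵢ·r·q = 272.)
Hence a = 272 / 147 ≈ 1.85034.

a = 1.85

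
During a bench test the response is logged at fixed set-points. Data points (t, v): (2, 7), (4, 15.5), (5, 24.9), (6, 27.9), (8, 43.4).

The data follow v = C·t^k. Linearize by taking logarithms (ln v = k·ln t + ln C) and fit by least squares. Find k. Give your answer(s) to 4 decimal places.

k = 1.3191

Let Y = ln v. Fitting Y = k·ln t + ln C by least squares:
Σln t = 7.5601, Σ(ln t)² = 12.5270, Σln v = 15.0007, Σln t·ln v = 24.1271.
Equations: 12.5270·k + 7.5601·ln C = 24.1271;  7.5601·k + 5·ln C = 15.0007.
Solving (det = 5.4804): k = 1.31906, ln C = 1.00570.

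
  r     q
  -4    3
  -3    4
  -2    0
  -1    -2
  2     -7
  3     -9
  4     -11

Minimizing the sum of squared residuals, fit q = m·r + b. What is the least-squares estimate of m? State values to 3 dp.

Normal-equation sums: Σr·r = 59, Σr = -1, Σ1 = 7.
For Xᵀq: Σr·q = -107, Σq = -22.
XᵀX·[m, b]ᵀ = Xᵀq becomes [[59, -1]; [-1, 7]]·[m, b]ᵀ = [-107, -22]ᵀ.
Eliminating b: 7·(row 1) − (-1)·(row 2) gives 412·m = 7·(-107) − (-1)·(-22) = -771, so m = -771/412.
Then b = ((-22) − (-1)·(-771/412))/7 = -1405/412.

m = -1.871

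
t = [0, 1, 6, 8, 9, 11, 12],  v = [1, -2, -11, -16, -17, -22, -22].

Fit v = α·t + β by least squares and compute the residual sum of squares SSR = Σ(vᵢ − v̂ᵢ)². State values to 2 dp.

Sums needed: Σt·t = 447, Σt = 47, Σ1 = 7.
And Σt·v = -855, Σv = -89.
So AᵀA·[α, β]ᵀ = Aᵀv: [[447, 47]; [47, 7]]·[α, β]ᵀ = [-855, -89]ᵀ.
Δ = 447·7 − 47² = 920.
α = ((-855)·7 − 47·(-89))/920 = -901/460; β = (447·(-89) − 47·(-855))/920 = 201/460.
Residuals: 259/460, -11/23, 29/92, -353/460, 22/115, -41/46, 491/460; SSR = 737/230.

SSR = 3.20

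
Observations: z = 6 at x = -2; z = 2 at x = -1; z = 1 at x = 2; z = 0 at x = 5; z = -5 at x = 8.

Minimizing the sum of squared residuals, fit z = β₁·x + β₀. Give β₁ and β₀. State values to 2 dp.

β₁ = -0.89, β₀ = 2.94

Sums needed: Σx·x = 98, Σx = 12, Σ1 = 5.
And Σx·z = -52, Σz = 4.
AᵀA·[β₁, β₀]ᵀ = Aᵀz becomes [[98, 12]; [12, 5]]·[β₁, β₀]ᵀ = [-52, 4]ᵀ.
det = 98·5 − 12² = 346.
β₁ = ((-52)·5 − 12·4)/346 = -154/173; β₀ = (98·4 − 12·(-52))/346 = 508/173.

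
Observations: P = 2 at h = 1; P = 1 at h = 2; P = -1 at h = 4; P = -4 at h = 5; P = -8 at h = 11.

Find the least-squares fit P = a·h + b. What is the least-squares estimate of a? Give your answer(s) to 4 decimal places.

a = -1.0131

Forming MᵀM = [[167, 23]; [23, 5]] and MᵀP = [-108, -10]ᵀ gives MᵀM·[a, b]ᵀ = MᵀP.
Determinant 167·5 − 23² = 306.
a = ((-108)·5 − 23·(-10))/306 = -155/153; b = (167·(-10) − 23·(-108))/306 = 407/153.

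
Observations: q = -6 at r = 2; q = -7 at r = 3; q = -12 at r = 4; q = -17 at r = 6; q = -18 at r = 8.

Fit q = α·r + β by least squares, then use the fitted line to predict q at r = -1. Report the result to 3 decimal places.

q̂ = 0.310

Sums needed: Σr·r = 129, Σr = 23, Σ1 = 5.
Moment sums: Σr·q = -327, Σq = -60.
MᵀM·[α, β]ᵀ = Mᵀq becomes [[129, 23]; [23, 5]]·[α, β]ᵀ = [-327, -60]ᵀ.
Δ = 129·5 − 23² = 116.
α = ((-327)·5 − 23·(-60))/116 = -255/116; β = (129·(-60) − 23·(-327))/116 = -219/116.
At r = -1: q̂ = (-255/116)·(-1) + (-219/116)·(1) = 9/29.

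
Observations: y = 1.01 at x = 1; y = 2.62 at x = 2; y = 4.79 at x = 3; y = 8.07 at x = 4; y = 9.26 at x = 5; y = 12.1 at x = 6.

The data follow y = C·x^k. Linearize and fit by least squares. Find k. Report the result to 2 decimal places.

k = 1.40

Let Y = ln y. Fitting Y = k·ln x + ln C by least squares:
AᵀA = [[9.4099, 6.5793]; [6.5793, 6]], rhs = [13.3328, 9.3467]ᵀ  (here Σln x = 6.5793, Σ(ln x)² = 9.4099, Σln y = 9.3467, Σln x·ln y = 13.3328).
Δ = 9.4099·6 − (6.5793)² = 13.1729; k = (13.3328·6 − 6.5793·9.3467)/13.1729 = 1.40457, ln C = (9.4099·9.3467 − 6.5793·13.3328)/13.1729 = 0.01761.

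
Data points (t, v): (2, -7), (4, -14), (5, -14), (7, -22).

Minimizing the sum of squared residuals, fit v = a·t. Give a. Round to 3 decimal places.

Entries of XᵀX: Σt·t = 94.
Right-hand side: Σt·v = -294.
So XᵀX·[a]ᵀ = Xᵀv: [[94]]·[a]ᵀ = [-294]ᵀ.
a = (-294)/94 = -3.12766.

a = -3.128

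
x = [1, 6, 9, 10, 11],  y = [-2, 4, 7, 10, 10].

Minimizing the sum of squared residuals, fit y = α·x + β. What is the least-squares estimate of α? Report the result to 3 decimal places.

α = 1.233

Compute the Gram sums: Σx·x = 339, Σx = 37, Σ1 = 5.
Right-hand side: Σx·y = 295, Σy = 29.
Δ = 339·5 − 37² = 326.
α = (295·5 − 37·29)/326 = 201/163; β = (339·29 − 37·295)/326 = -542/163.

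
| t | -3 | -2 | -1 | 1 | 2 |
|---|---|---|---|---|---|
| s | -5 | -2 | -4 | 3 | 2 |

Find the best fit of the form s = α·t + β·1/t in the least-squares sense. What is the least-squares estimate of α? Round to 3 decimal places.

α = 1.016

The normal system XᵀX·[α, β]ᵀ = Xᵀs is [[19, 5]; [5, 47/18]]·[α, β]ᵀ = [30, 32/3]ᵀ.
det = 19·(47/18) − 5² = 443/18.
α = (30·(47/18) − 5·(32/3))/(443/18) = 450/443; β = (19·(32/3) − 5·30)/(443/18) = 948/443.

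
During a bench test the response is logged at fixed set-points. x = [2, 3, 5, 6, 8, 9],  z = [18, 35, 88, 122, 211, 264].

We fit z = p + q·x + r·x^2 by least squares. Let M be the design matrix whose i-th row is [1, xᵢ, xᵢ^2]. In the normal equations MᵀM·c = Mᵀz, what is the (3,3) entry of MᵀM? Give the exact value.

12675

Row 3 ↔ basis x^2, column 3 ↔ basis x^2, so (MᵀM)_{3,3} = Σᵢ (x^2)·(x^2) = (4)·(4) + (9)·(9) + (25)·(25) + (36)·(36) + (64)·(64) + (81)·(81) = 12675.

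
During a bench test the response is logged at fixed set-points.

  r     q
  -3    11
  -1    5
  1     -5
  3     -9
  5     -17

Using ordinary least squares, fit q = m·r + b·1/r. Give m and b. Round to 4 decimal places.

m = -3.2593, b = -1.6667

The normal system AᵀA·[m, b]ᵀ = Aᵀq is [[45, 5]; [5, 509/225]]·[m, b]ᵀ = [-155, -301/15]ᵀ.
Eliminating b: (509/225)·(row 1) − 5·(row 2) gives (384/5)·m = (509/225)·(-155) − 5·(-301/15) = -11264/45, so m = -88/27.
Then b = ((-301/15) − 5·(-88/27))/(509/225) = -5/3.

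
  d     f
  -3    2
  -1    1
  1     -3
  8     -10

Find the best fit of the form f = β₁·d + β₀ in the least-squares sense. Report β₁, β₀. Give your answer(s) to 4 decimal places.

Normal-equation sums: Σd·d = 75, Σd = 5, Σ1 = 4.
Moment sums: Σd·f = -90, Σf = -10.
So XᵀX·[β₁, β₀]ᵀ = Xᵀf: [[75, 5]; [5, 4]]·[β₁, β₀]ᵀ = [-90, -10]ᵀ.
det = 75·4 − 5² = 275.
β₁ = ((-90)·4 − 5·(-10))/275 = -62/55; β₀ = (75·(-10) − 5·(-90))/275 = -12/11.

β₁ = -1.1273, β₀ = -1.0909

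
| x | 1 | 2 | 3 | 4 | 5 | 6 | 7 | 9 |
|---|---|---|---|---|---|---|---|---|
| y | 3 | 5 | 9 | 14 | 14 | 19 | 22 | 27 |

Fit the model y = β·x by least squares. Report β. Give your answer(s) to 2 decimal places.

β = 3.06

With design matrix M, MᵀM = [[221]] and Mᵀy = [677]ᵀ.
Hence β = 677 / 221 ≈ 3.06335.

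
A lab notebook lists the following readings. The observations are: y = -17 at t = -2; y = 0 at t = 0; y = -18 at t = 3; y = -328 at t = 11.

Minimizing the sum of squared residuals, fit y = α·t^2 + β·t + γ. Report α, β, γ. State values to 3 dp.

α = -2.964, β = 2.762, γ = 0.251

Sums needed: Σt^2·t^2 = 14738, Σt^2·t = 1350, Σt^2 = 134, Σt·t = 134, Σt = 12, Σ1 = 4.
And Σt^2·y = -39918, Σt·y = -3628, Σy = -363.
Normal equations: [[14738, 1350, 134]; [1350, 134, 12]; [134, 12, 4]]·[α, β, γ]ᵀ = [-39918, -3628, -363]ᵀ.
Solving the 3×3 system (Gaussian elimination) gives α = -313263/105698, β = 291899/105698, γ = 13260/52849.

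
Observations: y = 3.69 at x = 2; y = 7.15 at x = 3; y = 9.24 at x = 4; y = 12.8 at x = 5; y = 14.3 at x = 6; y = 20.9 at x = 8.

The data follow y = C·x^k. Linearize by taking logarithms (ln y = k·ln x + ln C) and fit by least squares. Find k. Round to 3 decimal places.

Linearized form: ln y = k·ln x + ln C. From the 6 transformed points,
Σln x = 8.6587, Σ(ln x)² = 13.7340, Σln y = 13.7457, Σln x·ln y = 21.3393.
Normal system: [[13.7340, 8.6587]; [8.6587, 6]]·[k, ln C]ᵀ = [21.3393, 13.7457]ᵀ.
Solving (det = 7.4309): k = 1.21324, ln C = 0.54011.

k = 1.213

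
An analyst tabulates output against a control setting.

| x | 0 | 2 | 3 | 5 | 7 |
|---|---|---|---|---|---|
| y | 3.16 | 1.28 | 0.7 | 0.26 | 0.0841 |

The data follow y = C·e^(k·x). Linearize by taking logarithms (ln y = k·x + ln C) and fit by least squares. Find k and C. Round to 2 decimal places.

Let Y = ln y. Fitting Y = k·x + ln C by least squares:
Over the data: Σx = 17.0000, Σ(x)² = 87.0000, Σln y = -2.7821, Σx·ln y = -24.6419.
Normal system: [[87.0000, 17.0000]; [17.0000, 5]]·[k, ln C]ᵀ = [-24.6419, -2.7821]ᵀ.
Δ = 87.0000·5 − (17.0000)² = 146.0000; k = (-24.6419·5 − 17.0000·-2.7821)/146.0000 = -0.51996, ln C = (87.0000·-2.7821 − 17.0000·-24.6419)/146.0000 = 1.21146, so C = exp(1.21146) = 3.35838.

k = -0.52, C = 3.36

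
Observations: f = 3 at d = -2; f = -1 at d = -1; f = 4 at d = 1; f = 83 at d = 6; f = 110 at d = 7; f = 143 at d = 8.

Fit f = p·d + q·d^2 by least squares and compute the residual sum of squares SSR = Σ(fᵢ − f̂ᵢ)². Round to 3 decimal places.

SSR = 2.057

Entries of MᵀM: Σd·d = 155, Σd·d^2 = 1063, Σd^2·d^2 = 7811.
For Mᵀf: Σd·f = 2411, Σd^2·f = 17545.
MᵀM·[p, q]ᵀ = Mᵀf becomes [[155, 1063]; [1063, 7811]]·[p, q]ᵀ = [2411, 17545]ᵀ.
Eliminating q: 7811·(row 1) − 1063·(row 2) gives 80736·p = 7811·2411 − 1063·17545 = 181986, so p = 30331/13456.
Then q = (17545 − 1063·(30331/13456))/7811 = 26097/13456.
Residuals: -1679/6728, -159/232, -651/3364, -2315/6728, -5455/6728, 1419/1682; SSR = 13839/6728.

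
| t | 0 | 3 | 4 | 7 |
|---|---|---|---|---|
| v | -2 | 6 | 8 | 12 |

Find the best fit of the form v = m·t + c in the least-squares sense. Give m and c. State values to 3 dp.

From the data, Σt·t = 74, Σt = 14, Σ1 = 4.
Right-hand side: Σt·v = 134, Σv = 24.
AᵀA·[m, c]ᵀ = Aᵀv becomes [[74, 14]; [14, 4]]·[m, c]ᵀ = [134, 24]ᵀ.
det = 74·4 − 14² = 100.
m = (134·4 − 14·24)/100 = 2; c = (74·24 − 14·134)/100 = -1.

m = 2.000, c = -1.000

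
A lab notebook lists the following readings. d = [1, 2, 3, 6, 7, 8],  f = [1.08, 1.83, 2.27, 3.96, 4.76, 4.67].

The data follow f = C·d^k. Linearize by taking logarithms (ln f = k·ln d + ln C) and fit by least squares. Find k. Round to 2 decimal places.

Linearized form: ln f = k·ln d + ln C. From the 6 transformed points,
Σln d = 7.6089, Σ(ln d)² = 13.0084, Σln f = 5.9787, Σln d·ln f = 10.0263.
Equations: 13.0084·k + 7.6089·ln C = 10.0263;  7.6089·k + 6·ln C = 5.9787.
Δ = 13.0084·6 − (7.6089)² = 20.1558; k = (10.0263·6 − 7.6089·5.9787)/20.1558 = 0.72765, ln C = (13.0084·5.9787 − 7.6089·10.0263)/20.1558 = 0.07369.

k = 0.73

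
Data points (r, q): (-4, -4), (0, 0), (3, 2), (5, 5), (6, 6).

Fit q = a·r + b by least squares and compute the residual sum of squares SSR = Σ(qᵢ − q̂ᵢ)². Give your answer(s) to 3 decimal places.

SSR = 0.785

The normal equations are: 86·a + 10·b = 83;  10·a + 5·b = 9.
Δ = 86·5 − 10² = 330.
a = (83·5 − 10·9)/330 = 65/66; b = (86·9 − 10·83)/330 = -28/165.
Residuals: 6/55, 28/165, -259/330, 27/110, 43/165; SSR = 259/330.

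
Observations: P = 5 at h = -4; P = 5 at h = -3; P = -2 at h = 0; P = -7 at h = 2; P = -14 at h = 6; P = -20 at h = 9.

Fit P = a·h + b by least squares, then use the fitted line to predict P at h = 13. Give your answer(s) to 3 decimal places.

P̂ = -28.108

The normal system AᵀA·[a, b]ᵀ = AᵀP is [[146, 10]; [10, 6]]·[a, b]ᵀ = [-313, -33]ᵀ.
Eliminating b: 6·(row 1) − 10·(row 2) gives 776·a = 6·(-313) − 10·(-33) = -1548, so a = -387/194.
Then b = ((-33) − 10·(-387/194))/6 = -211/97.
At h = 13: P̂ = (-387/194)·(13) + (-211/97)·(1) = -5453/194.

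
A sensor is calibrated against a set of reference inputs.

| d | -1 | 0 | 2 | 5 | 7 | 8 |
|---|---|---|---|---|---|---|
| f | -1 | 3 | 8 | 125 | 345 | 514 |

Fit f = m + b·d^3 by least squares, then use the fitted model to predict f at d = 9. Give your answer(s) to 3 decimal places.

From the data, Σ1 = 6, Σd^3 = 987, Σd^3·d^3 = 395483.
Moment sums: Σf = 994, Σd^3·f = 397193.
det = 6·395483 − 987² = 1398729.
m = (994·395483 − 987·397193)/1398729 = 1080611/1398729; b = (6·397193 − 987·994)/1398729 = 467360/466243.
At d = 9: f̂ = (1080611/1398729)·(1) + (467360/466243)·(729) = 1023196931/1398729.

f̂ = 731.519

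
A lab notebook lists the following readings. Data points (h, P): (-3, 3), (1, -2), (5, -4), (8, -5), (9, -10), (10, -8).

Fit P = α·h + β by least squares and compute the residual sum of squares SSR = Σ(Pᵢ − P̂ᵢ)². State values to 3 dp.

With design matrix A, AᵀA = [[280, 30]; [30, 6]] and AᵀP = [-241, -26]ᵀ.
Δ = 280·6 − 30² = 780.
α = ((-241)·6 − 30·(-26))/780 = -111/130; β = (280·(-26) − 30·(-241))/780 = -5/78.
Residuals: 98/195, -211/195, 1/3, 739/390, -439/195, 47/78; SSR = 4117/390.

SSR = 10.556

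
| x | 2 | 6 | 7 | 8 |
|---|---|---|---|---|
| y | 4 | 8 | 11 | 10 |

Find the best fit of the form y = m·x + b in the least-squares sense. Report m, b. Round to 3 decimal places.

Setting ∂/∂m … = 0 gives: 153·m + 23·b = 213;  23·m + 4·b = 33.
(Σx·x = 153, Σx = 23, Σ1 = 4, Σx·y = 213, Σy = 33.)
Determinant 153·4 − 23² = 83.
m = (213·4 − 23·33)/83 = 93/83; b = (153·33 − 23·213)/83 = 150/83.

m = 1.120, b = 1.807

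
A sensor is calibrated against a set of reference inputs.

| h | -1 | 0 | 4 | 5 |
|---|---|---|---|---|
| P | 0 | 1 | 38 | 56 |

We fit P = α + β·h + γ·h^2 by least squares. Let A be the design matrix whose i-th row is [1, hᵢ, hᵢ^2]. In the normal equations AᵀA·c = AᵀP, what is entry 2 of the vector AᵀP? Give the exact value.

432

Entry 2 ↔ basis h, so (AᵀP)_{2} = Σᵢ (h)·Pᵢ = (-1)·(0) + (0)·(1) + (4)·(38) + (5)·(56) = 432.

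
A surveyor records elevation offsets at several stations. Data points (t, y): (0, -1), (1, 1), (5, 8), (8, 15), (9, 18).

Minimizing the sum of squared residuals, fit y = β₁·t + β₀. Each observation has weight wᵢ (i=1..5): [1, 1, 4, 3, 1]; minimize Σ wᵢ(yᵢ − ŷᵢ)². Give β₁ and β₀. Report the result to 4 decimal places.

β₁ = 2.0631, β₀ = -1.6408

From the data, Σwᵢ·t·t = 374, Σwᵢ·t = 54, Σwᵢ·1 = 10.
Right-hand side: Σwᵢ·t·y = 683, Σwᵢ·y = 95.
Normal equations: [[374, 54]; [54, 10]]·[β₁, β₀]ᵀ = [683, 95]ᵀ.
Δ = 374·10 − 54² = 824.
β₁ = (683·10 − 54·95)/824 = 425/206; β₀ = (374·95 − 54·683)/824 = -169/103.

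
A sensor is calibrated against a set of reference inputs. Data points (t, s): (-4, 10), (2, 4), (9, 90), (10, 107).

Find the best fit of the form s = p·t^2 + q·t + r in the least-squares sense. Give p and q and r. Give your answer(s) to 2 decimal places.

p = 0.99, q = 1.08, r = -1.69

The normal equations are: 16833·p + 1673·q + 201·r = 18166;  1673·p + 201·q + 17·r = 1848;  201·p + 17·q + 4·r = 211.
(Σt^2·t^2 = 16833, Σt^2·t = 1673, Σt^2 = 201, Σt·t = 201, Σt = 17, Σ1 = 4, Σt^2·s = 18166, Σt·s = 1848, Σs = 211.)
Row-reducing yields p = 11139/11228, q = 12121/11228, r = -4743/2807.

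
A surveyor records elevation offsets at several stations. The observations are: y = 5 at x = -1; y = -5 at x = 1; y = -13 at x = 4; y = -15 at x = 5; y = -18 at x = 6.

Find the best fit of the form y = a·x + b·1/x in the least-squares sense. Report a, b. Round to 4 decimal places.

Compute the Gram sums: Σx·x = 79, Σx·1/x = 5, Σ1/x·1/x = 7669/3600.
And Σx·y = -245, Σ1/x·y = -77/4.
MᵀM·[a, b]ᵀ = Mᵀy becomes [[79, 5]; [5, 7669/3600]]·[a, b]ᵀ = [-245, -77/4]ᵀ.
Determinant 79·(7669/3600) − 5² = 515851/3600.
a = ((-245)·(7669/3600) − 5·(-77/4))/(515851/3600) = -218915/73693; b = (79·(-77/4) − 5·(-245))/(515851/3600) = -152100/73693.

a = -2.9706, b = -2.0640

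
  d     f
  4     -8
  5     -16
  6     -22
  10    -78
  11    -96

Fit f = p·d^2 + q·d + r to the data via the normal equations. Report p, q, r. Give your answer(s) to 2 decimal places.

From the data, Σd^2·d^2 = 26818, Σd^2·d = 2736, Σd^2 = 298, Σd·d = 298, Σd = 36, Σ1 = 5.
Moment sums: Σd^2·f = -20736, Σd·f = -2080, Σf = -220.
Normal equations: [[26818, 2736, 298]; [2736, 298, 36]; [298, 36, 5]]·[p, q, r]ᵀ = [-20736, -2080, -220]ᵀ.
Inverting the 3×3 Gram matrix, [p, q, r]ᵀ = [-3716/3559, 11048/3559, -14668/3559]ᵀ.

p = -1.04, q = 3.10, r = -4.12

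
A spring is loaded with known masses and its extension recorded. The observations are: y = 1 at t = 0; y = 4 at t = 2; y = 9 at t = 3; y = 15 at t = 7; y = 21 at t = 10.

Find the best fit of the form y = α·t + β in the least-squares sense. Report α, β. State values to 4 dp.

α = 1.9939, β = 1.2270

MᵀM·[α, β]ᵀ = Mᵀy reads: 162·α + 22·β = 350;  22·α + 5·β = 50.
Eliminating β: 5·(row 1) − 22·(row 2) gives 326·α = 5·350 − 22·50 = 650, so α = 325/163.
Then β = (50 − 22·(325/163))/5 = 200/163.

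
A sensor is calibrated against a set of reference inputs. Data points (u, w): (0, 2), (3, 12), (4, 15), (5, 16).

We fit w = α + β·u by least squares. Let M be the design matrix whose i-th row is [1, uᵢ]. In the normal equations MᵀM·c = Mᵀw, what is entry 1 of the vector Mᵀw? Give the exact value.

Entry 1 ↔ basis 1, so (Mᵀw)_{1} = Σᵢ wᵢ = (1)·(2) + (1)·(12) + (1)·(15) + (1)·(16) = 45.

45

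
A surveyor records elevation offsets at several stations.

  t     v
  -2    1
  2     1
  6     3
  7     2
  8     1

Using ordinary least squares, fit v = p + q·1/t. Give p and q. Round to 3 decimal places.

p = 1.564, q = 0.410

Sums needed: Σ1 = 5, Σ1/t = 73/168, Σ1/t·1/t = 15913/28224.
And Σv = 8, Σ1/t·v = 51/56.
MᵀM·[p, q]ᵀ = Mᵀv becomes [[5, 73/168]; [73/168, 15913/28224]]·[p, q]ᵀ = [8, 51/56]ᵀ.
Determinant 5·(15913/28224) − (73/168)² = 18559/7056.
p = (8·(15913/28224) − (73/168)·(51/56))/(18559/7056) = 116135/74236; q = (5·(51/56) − (73/168)·8)/(18559/7056) = 7602/18559.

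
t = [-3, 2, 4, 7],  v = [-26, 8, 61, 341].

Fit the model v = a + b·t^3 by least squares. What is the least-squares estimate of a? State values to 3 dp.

Normal-equation sums: Σ1 = 4, Σt^3 = 388, Σt^3·t^3 = 122538.
For Mᵀv: Σv = 384, Σt^3·v = 121633.
MᵀM·[a, b]ᵀ = Mᵀv becomes [[4, 388]; [388, 122538]]·[a, b]ᵀ = [384, 121633]ᵀ.
det = 4·122538 − 388² = 339608.
a = (384·122538 − 388·121633)/339608 = -34753/84902; b = (4·121633 − 388·384)/339608 = 84385/84902.

a = -0.409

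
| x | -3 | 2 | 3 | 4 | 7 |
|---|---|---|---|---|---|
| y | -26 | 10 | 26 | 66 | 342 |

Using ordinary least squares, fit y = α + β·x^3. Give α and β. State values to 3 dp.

From the data, Σ1 = 5, Σx^3 = 415, Σx^3·x^3 = 123267.
Right-hand side: Σy = 418, Σx^3·y = 123014.
Normal equations: [[5, 415]; [415, 123267]]·[α, β]ᵀ = [418, 123014]ᵀ.
Δ = 5·123267 − 415² = 444110.
α = (418·123267 − 415·123014)/444110 = 237398/222055; β = (5·123014 − 415·418)/444110 = 44160/44411.

α = 1.069, β = 0.994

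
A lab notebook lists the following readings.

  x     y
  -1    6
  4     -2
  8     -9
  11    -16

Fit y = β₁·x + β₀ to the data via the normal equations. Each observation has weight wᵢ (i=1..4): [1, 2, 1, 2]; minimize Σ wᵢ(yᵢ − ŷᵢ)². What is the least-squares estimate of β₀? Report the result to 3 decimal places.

β₀ = 4.934

Setting ∂/∂β₁ … = 0 gives: 339·β₁ + 37·β₀ = -446;  37·β₁ + 6·β₀ = -39.
(Σwᵢ·x·x = 339, Σwᵢ·x = 37, Σwᵢ·1 = 6, Σwᵢ·x·y = -446, Σwᵢ·y = -39.)
Determinant 339·6 − 37² = 665.
β₁ = ((-446)·6 − 37·(-39))/665 = -1233/665; β₀ = (339·(-39) − 37·(-446))/665 = 3281/665.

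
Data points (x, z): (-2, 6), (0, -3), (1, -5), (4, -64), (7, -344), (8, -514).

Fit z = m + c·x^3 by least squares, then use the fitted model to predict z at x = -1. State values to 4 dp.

ẑ = -1.2925

Compute the Gram sums: Σ1 = 6, Σx^3 = 912, Σx^3·x^3 = 383954.
Right-hand side: Σz = -924, Σx^3·z = -385309.
AᵀA·[m, c]ᵀ = Aᵀz becomes [[6, 912]; [912, 383954]]·[m, c]ᵀ = [-924, -385309]ᵀ.
Δ = 6·383954 − 912² = 1471980.
m = ((-924)·383954 − 912·(-385309))/1471980 = -280974/122665; c = (6·(-385309) − 912·(-924))/1471980 = -244861/245330.
At x = -1: ẑ = (-280974/122665)·(1) + (-244861/245330)·(-1) = -317087/245330.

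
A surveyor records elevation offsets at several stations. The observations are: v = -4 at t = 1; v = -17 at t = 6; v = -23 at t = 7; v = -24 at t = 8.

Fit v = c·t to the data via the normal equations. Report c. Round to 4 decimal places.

c = -3.0600

Sums needed: Σt·t = 150.
Moment sums: Σt·v = -459.
c = (-459)/150 = -3.06.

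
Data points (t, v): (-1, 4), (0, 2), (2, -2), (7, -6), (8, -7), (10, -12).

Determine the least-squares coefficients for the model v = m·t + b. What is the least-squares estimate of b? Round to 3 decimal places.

b = 2.054

Forming XᵀX = [[218, 26]; [26, 6]] and Xᵀv = [-226, -21]ᵀ gives XᵀX·[m, b]ᵀ = Xᵀv.
Eliminating b: 6·(row 1) − 26·(row 2) gives 632·m = 6·(-226) − 26·(-21) = -810, so m = -405/316.
Then b = ((-21) − 26·(-405/316))/6 = 649/316.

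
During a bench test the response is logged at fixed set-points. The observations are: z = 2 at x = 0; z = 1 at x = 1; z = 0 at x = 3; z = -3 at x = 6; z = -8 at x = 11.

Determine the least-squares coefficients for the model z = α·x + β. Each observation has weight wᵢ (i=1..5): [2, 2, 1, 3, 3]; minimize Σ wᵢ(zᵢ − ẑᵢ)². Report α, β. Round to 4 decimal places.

α = -0.9067, β = 2.1616

Entries of AᵀWA: Σwᵢ·x·x = 482, Σwᵢ·x = 56, Σwᵢ·1 = 11.
Right-hand side: Σwᵢ·x·z = -316, Σwᵢ·z = -27.
So AᵀWA·[α, β]ᵀ = AᵀWz: [[482, 56]; [56, 11]]·[α, β]ᵀ = [-316, -27]ᵀ.
Eliminating β: 11·(row 1) − 56·(row 2) gives 2166·α = 11·(-316) − 56·(-27) = -1964, so α = -982/1083.
Then β = ((-27) − 56·(-982/1083))/11 = 2341/1083.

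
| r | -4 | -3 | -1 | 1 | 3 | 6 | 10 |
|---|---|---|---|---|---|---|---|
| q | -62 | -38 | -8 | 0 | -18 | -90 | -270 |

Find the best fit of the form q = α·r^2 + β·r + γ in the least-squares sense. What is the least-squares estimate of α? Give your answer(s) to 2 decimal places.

The normal equations are: 11716·α + 1152·β + 172·γ = -31744;  1152·α + 172·β + 12·γ = -2924;  172·α + 12·β + 7·γ = -486.
(Σr^2·r^2 = 11716, Σr^2·r = 1152, Σr^2 = 172, Σr·r = 172, Σr = 12, Σ1 = 7, Σr^2·q = -31744, Σr·q = -2924, Σq = -486.)
Solving the 3×3 system (Gaussian elimination) gives α = -105566/34953, β = 191547/58255, γ = -149246/174765.

α = -3.02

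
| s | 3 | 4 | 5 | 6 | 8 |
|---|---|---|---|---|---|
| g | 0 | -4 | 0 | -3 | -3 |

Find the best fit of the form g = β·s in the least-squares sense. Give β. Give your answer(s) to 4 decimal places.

With design matrix X, XᵀX = [[150]] and Xᵀg = [-58]ᵀ.
Hence β = -58 / 150 ≈ -0.386667.

β = -0.3867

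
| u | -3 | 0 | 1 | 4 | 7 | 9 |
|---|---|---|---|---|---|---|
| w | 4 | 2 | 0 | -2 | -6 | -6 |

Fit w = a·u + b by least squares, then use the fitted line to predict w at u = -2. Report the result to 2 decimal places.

ŵ = 3.18

Compute the Gram sums: Σu·u = 156, Σu = 18, Σ1 = 6.
Moment sums: Σu·w = -116, Σw = -8.
So XᵀX·[a, b]ᵀ = Xᵀw: [[156, 18]; [18, 6]]·[a, b]ᵀ = [-116, -8]ᵀ.
Determinant 156·6 − 18² = 612.
a = ((-116)·6 − 18·(-8))/612 = -46/51; b = (156·(-8) − 18·(-116))/612 = 70/51.
At u = -2: ŵ = (-46/51)·(-2) + (70/51)·(1) = 54/17.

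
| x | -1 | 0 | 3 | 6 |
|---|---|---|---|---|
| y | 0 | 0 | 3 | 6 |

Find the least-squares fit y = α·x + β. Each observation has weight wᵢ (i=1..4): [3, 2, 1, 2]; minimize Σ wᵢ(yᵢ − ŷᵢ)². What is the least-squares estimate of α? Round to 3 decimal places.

Sums needed: Σwᵢ·x·x = 84, Σwᵢ·x = 12, Σwᵢ·1 = 8.
Moment sums: Σwᵢ·x·y = 81, Σwᵢ·y = 15.
MᵀWM·[α, β]ᵀ = MᵀWy becomes [[84, 12]; [12, 8]]·[α, β]ᵀ = [81, 15]ᵀ.
Eliminating β: 8·(row 1) − 12·(row 2) gives 528·α = 8·81 − 12·15 = 468, so α = 39/44.
Then β = (15 − 12·(39/44))/8 = 6/11.

α = 0.886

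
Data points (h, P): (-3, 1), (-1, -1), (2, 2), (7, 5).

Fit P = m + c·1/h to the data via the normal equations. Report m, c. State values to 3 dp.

m = 2.241, c = 2.843

Forming MᵀM = [[4, -29/42]; [-29/42, 2437/1764]] and MᵀP = [7, 50/21]ᵀ gives MᵀM·[m, c]ᵀ = MᵀP.
Determinant 4·(2437/1764) − (-29/42)² = 2969/588.
m = (7·(2437/1764) − (-29/42)·(50/21))/(2969/588) = 6653/2969; c = (4·(50/21) − (-29/42)·7)/(2969/588) = 8442/2969.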